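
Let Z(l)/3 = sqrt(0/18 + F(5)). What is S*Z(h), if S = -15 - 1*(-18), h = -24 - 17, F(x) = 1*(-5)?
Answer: 9*I*sqrt(5) ≈ 20.125*I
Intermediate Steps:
F(x) = -5
h = -41
Z(l) = 3*I*sqrt(5) (Z(l) = 3*sqrt(0/18 - 5) = 3*sqrt(0*(1/18) - 5) = 3*sqrt(0 - 5) = 3*sqrt(-5) = 3*(I*sqrt(5)) = 3*I*sqrt(5))
S = 3 (S = -15 + 18 = 3)
S*Z(h) = 3*(3*I*sqrt(5)) = 9*I*sqrt(5)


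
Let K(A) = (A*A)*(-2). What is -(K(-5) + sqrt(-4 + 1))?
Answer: 50 - I*sqrt(3) ≈ 50.0 - 1.732*I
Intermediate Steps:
K(A) = -2*A**2 (K(A) = A**2*(-2) = -2*A**2)
-(K(-5) + sqrt(-4 + 1)) = -(-2*(-5)**2 + sqrt(-4 + 1)) = -(-2*25 + sqrt(-3)) = -(-50 + I*sqrt(3)) = 50 - I*sqrt(3)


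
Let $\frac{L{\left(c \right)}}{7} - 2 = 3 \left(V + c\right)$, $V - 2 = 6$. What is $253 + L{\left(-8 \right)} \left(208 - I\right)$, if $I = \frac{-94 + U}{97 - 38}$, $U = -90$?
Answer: $\frac{189311}{59} \approx 3208.7$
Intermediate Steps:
$V = 8$ ($V = 2 + 6 = 8$)
$L{\left(c \right)} = 182 + 21 c$ ($L{\left(c \right)} = 14 + 7 \cdot 3 \left(8 + c\right) = 14 + 7 \left(24 + 3 c\right) = 14 + \left(168 + 21 c\right) = 182 + 21 c$)
$I = - \frac{184}{59}$ ($I = \frac{-94 - 90}{97 - 38} = - \frac{184}{59} \approx -3.1186$)
$253 + L{\left(-8 \right)} \left(208 - I\right) = 253 + \left(182 + 21 \left(-8\right)\right) \left(208 - - \frac{184}{59}\right) = 253 + \left(182 - 168\right) \left(208 + \frac{184}{59}\right) = 253 + 14 \cdot \frac{12456}{59} = 253 + \frac{174384}{59} = \frac{189311}{59}$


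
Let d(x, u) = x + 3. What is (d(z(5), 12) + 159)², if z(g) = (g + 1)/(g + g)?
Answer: 660969/25 ≈ 26439.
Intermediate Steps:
z(g) = (1 + g)/(2*g) (z(g) = (1 + g)/((2*g)) = (1 + g)*(1/(2*g)) = (1 + g)/(2*g))
d(x, u) = 3 + x
(d(z(5), 12) + 159)² = ((3 + (½)*(1 + 5)/5) + 159)² = ((3 + (½)*(⅕)*6) + 159)² = ((3 + ⅗) + 159)² = (18/5 + 159)² = (813/5)² = 660969/25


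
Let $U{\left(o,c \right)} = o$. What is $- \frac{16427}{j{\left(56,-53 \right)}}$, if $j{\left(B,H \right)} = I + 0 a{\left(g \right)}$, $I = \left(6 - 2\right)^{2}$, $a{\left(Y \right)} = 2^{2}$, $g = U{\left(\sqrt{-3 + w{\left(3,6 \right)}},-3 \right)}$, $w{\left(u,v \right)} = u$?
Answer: $- \frac{16427}{16} \approx -1026.7$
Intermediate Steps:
$g = 0$ ($g = \sqrt{-3 + 3} = \sqrt{0} = 0$)
$a{\left(Y \right)} = 4$
$I = 16$ ($I = 4^{2} = 16$)
$j{\left(B,H \right)} = 16$ ($j{\left(B,H \right)} = 16 + 0 \cdot 4 = 16 + 0 = 16$)
$- \frac{16427}{j{\left(56,-53 \right)}} = - \frac{16427}{16}$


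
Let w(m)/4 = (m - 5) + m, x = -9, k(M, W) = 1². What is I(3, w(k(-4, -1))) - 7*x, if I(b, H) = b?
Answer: 66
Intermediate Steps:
k(M, W) = 1
w(m) = -20 + 8*m (w(m) = 4*((m - 5) + m) = 4*((-5 + m) + m) = 4*(-5 + 2*m) = -20 + 8*m)
I(3, w(k(-4, -1))) - 7*x = 3 - 7*(-9) = 3 + 63 = 66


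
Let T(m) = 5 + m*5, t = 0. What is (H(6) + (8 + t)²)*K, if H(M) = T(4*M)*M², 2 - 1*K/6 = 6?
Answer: -109536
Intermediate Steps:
K = -24 (K = 12 - 6*6 = 12 - 36 = -24)
T(m) = 5 + 5*m
H(M) = M²*(5 + 20*M) (H(M) = (5 + 5*(4*M))*M² = (5 + 20*M)*M² = M²*(5 + 20*M))
(H(6) + (8 + t)²)*K = (6²*(5 + 20*6) + (8 + 0)²)*(-24) = (36*(5 + 120) + 8²)*(-24) = (36*125 + 64)*(-24) = (4500 + 64)*(-24) = 4564*(-24) = -109536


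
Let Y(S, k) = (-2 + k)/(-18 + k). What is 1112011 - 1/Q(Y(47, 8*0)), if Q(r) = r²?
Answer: 1111930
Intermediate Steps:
Y(S, k) = (-2 + k)/(-18 + k)
1112011 - 1/Q(Y(47, 8*0)) = 1112011 - 1/(((-2 + 8*0)/(-18 + 8*0))²) = 1112011 - 1/(((-2 + 0)/(-18 + 0))²) = 1112011 - 1/((-2/(-18))²) = 1112011 - 1/((-1/18*(-2))²) = 1112011 - 1/((⅑)²) = 1112011 - 1/1/81 = 1112011 - 1*81 = 1112011 - 81 = 1111930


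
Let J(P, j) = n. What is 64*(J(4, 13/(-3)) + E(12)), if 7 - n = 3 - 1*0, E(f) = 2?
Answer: 384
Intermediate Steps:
n = 4 (n = 7 - (3 - 1*0) = 7 - (3 + 0) = 7 - 1*3 = 7 - 3 = 4)
J(P, j) = 4
64*(J(4, 13/(-3)) + E(12)) = 64*(4 + 2) = 64*6 = 384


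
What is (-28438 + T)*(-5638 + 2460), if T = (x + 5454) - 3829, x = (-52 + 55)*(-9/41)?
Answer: 3493766080/41 ≈ 8.5214e+7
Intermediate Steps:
x = -27/41 (x = 3*(-9*1/41) = 3*(-9/41) = -27/41 ≈ -0.65854)
T = 66598/41 (T = (-27/41 + 5454) - 3829 = 223587/41 - 3829 = 66598/41 ≈ 1624.3)
(-28438 + T)*(-5638 + 2460) = (-28438 + 66598/41)*(-5638 + 2460) = -1099360/41*(-3178) = 3493766080/41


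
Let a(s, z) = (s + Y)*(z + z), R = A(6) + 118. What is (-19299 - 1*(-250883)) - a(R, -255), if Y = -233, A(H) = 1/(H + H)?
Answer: 345953/2 ≈ 1.7298e+5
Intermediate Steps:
A(H) = 1/(2*H)
R = 1417/12 (R = (½)/6 + 118 = (½)*(⅙) + 118 = 1/12 + 118 = 1417/12 ≈ 118.08)
a(s, z) = 2*z*(-233 + s) (a(s, z) = (s - 233)*(z + z) = (-233 + s)*(2*z) = 2*z*(-233 + s))
(-19299 - 1*(-250883)) - a(R, -255) = (-19299 - 1*(-250883)) - 2*(-255)*(-233 + 1417/12) = (-19299 + 250883) - 2*(-255)*(-1379)/12 = 231584 - 1*117215/2 = 231584 - 117215/2 = 345953/2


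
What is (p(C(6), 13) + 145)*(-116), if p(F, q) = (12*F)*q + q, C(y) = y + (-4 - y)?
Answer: 54056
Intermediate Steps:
C(y) = -4
p(F, q) = q + 12*F*q (p(F, q) = 12*F*q + q = q + 12*F*q)
(p(C(6), 13) + 145)*(-116) = (13*(1 + 12*(-4)) + 145)*(-116) = (13*(1 - 48) + 145)*(-116) = (13*(-47) + 145)*(-116) = (-611 + 145)*(-116) = -466*(-116) = 54056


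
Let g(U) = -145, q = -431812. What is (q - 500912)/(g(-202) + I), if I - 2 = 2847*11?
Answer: -35874/1199 ≈ -29.920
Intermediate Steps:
I = 31319 (I = 2 + 2847*11 = 2 + 31317 = 31319)
(q - 500912)/(g(-202) + I) = (-431812 - 500912)/(-145 + 31319) = -932724/31174 = -932724*1/31174 = -35874/1199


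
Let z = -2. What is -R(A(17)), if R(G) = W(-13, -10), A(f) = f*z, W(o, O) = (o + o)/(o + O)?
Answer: -26/23 ≈ -1.1304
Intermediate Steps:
W(o, O) = 2*o/(O + o) (W(o, O) = (2*o)/(O + o) = 2*o/(O + o))
A(f) = -2*f (A(f) = f*(-2) = -2*f)
R(G) = 26/23 (R(G) = 2*(-13)/(-10 - 13) = 2*(-13)/(-23) = 2*(-13)*(-1/23) = 26/23)
-R(A(17)) = -1*26/23 = -26/23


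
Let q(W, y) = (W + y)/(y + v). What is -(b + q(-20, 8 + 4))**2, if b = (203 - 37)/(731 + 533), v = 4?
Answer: -54289/399424 ≈ -0.13592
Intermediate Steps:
q(W, y) = (W + y)/(4 + y) (q(W, y) = (W + y)/(y + 4) = (W + y)/(4 + y))
b = 83/632 (b = 166/1264 = 166*(1/1264) = 83/632 ≈ 0.13133)
-(b + q(-20, 8 + 4))**2 = -(83/632 + (-20 + (8 + 4))/(4 + (8 + 4)))**2 = -(83/632 + (-20 + 12)/(4 + 12))**2 = -(83/632 - 8/16)**2 = -(83/632 + (1/16)*(-8))**2 = -(83/632 - 1/2)**2 = -(-233/632)**2 = -1*54289/399424 = -54289/399424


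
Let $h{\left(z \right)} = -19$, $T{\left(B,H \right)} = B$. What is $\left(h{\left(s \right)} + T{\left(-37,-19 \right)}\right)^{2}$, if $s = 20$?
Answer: $3136$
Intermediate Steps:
$\left(h{\left(s \right)} + T{\left(-37,-19 \right)}\right)^{2} = \left(-19 - 37\right)^{2} = \left(-56\right)^{2} = 3136$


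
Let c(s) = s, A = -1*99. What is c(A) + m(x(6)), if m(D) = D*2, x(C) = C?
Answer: -87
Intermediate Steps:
A = -99
m(D) = 2*D
c(A) + m(x(6)) = -99 + 2*6 = -99 + 12 = -87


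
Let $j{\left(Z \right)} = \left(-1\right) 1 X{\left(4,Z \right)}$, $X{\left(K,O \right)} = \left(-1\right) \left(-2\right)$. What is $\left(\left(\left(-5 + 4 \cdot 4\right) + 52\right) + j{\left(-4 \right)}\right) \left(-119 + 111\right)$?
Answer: $-488$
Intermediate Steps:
$X{\left(K,O \right)} = 2$
$j{\left(Z \right)} = -2$ ($j{\left(Z \right)} = \left(-1\right) 1 \cdot 2 = \left(-1\right) 2 = -2$)
$\left(\left(\left(-5 + 4 \cdot 4\right) + 52\right) + j{\left(-4 \right)}\right) \left(-119 + 111\right) = \left(\left(\left(-5 + 4 \cdot 4\right) + 52\right) - 2\right) \left(-119 + 111\right) = \left(\left(\left(-5 + 16\right) + 52\right) - 2\right) \left(-8\right) = \left(\left(11 + 52\right) - 2\right) \left(-8\right) = \left(63 - 2\right) \left(-8\right) = 61 \left(-8\right) = -488$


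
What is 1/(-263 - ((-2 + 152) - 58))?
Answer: -1/355 ≈ -0.0028169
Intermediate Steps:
1/(-263 - ((-2 + 152) - 58)) = 1/(-263 - (150 - 58)) = 1/(-263 - 1*92) = 1/(-263 - 92) = 1/(-355) = -1/355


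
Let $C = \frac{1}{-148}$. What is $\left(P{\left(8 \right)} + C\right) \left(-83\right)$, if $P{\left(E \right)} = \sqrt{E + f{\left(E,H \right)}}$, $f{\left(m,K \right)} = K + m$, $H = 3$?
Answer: $\frac{83}{148} - 83 \sqrt{19} \approx -361.23$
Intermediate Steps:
$C = - \frac{1}{148} \approx -0.0067568$
$P{\left(E \right)} = \sqrt{3 + 2 E}$ ($P{\left(E \right)} = \sqrt{E + \left(3 + E\right)} = \sqrt{3 + 2 E}$)
$\left(P{\left(8 \right)} + C\right) \left(-83\right) = \left(\sqrt{3 + 2 \cdot 8} - \frac{1}{148}\right) \left(-83\right) = \left(\sqrt{3 + 16} - \frac{1}{148}\right) \left(-83\right) = \left(\sqrt{19} - \frac{1}{148}\right) \left(-83\right) = \left(- \frac{1}{148} + \sqrt{19}\right) \left(-83\right) = \frac{83}{148} - 83 \sqrt{19}$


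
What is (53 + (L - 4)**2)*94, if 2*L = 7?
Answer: 10011/2 ≈ 5005.5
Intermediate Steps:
L = 7/2 (L = (1/2)*7 = 7/2 ≈ 3.5000)
(53 + (L - 4)**2)*94 = (53 + (7/2 - 4)**2)*94 = (53 + (-1/2)**2)*94 = (53 + 1/4)*94 = (213/4)*94 = 10011/2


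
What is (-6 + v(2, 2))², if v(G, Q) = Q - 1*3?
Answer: 49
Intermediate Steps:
v(G, Q) = -3 + Q (v(G, Q) = Q - 3 = -3 + Q)
(-6 + v(2, 2))² = (-6 + (-3 + 2))² = (-6 - 1)² = (-7)² = 49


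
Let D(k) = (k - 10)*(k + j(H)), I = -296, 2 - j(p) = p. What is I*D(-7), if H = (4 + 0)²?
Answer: -105672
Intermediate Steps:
H = 16 (H = 4² = 16)
j(p) = 2 - p
D(k) = (-14 + k)*(-10 + k) (D(k) = (k - 10)*(k + (2 - 1*16)) = (-10 + k)*(k + (2 - 16)) = (-10 + k)*(k - 14) = (-10 + k)*(-14 + k) = (-14 + k)*(-10 + k))
I*D(-7) = -296*(140 + (-7)² - 24*(-7)) = -296*(140 + 49 + 168) = -296*357 = -105672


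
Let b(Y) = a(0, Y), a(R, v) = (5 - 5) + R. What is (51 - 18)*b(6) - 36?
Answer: -36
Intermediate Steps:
a(R, v) = R (a(R, v) = 0 + R = R)
b(Y) = 0
(51 - 18)*b(6) - 36 = (51 - 18)*0 - 36 = 33*0 - 36 = 0 - 36 = -36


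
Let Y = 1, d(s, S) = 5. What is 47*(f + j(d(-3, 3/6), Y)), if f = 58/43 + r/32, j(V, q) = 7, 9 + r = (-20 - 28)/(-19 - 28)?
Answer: 523811/1376 ≈ 380.68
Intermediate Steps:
r = -375/47 (r = -9 + (-20 - 28)/(-19 - 28) = -9 - 48/(-47) = -9 - 48*(-1/47) = -9 + 48/47 = -375/47 ≈ -7.9787)
f = 71107/64672 (f = 58/43 - 375/47/32 = 58*(1/43) - 375/47*1/32 = 58/43 - 375/1504 = 71107/64672 ≈ 1.0995)
47*(f + j(d(-3, 3/6), Y)) = 47*(71107/64672 + 7) = 47*(523811/64672) = 523811/1376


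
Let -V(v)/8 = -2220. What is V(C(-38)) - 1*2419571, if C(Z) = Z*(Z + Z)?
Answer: -2401811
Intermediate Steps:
C(Z) = 2*Z² (C(Z) = Z*(2*Z) = 2*Z²)
V(v) = 17760 (V(v) = -8*(-2220) = 17760)
V(C(-38)) - 1*2419571 = 17760 - 1*2419571 = 17760 - 2419571 = -2401811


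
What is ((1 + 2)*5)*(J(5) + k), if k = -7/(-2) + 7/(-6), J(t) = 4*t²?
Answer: 1535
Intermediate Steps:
k = 7/3 (k = -7*(-½) + 7*(-⅙) = 7/2 - 7/6 = 7/3 ≈ 2.3333)
((1 + 2)*5)*(J(5) + k) = ((1 + 2)*5)*(4*5² + 7/3) = (3*5)*(4*25 + 7/3) = 15*(100 + 7/3) = 15*(307/3) = 1535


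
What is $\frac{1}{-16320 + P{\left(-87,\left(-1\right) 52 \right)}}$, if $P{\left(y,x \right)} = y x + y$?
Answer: $- \frac{1}{11883} \approx -8.4154 \cdot 10^{-5}$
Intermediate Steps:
$P{\left(y,x \right)} = y + x y$ ($P{\left(y,x \right)} = x y + y = y + x y$)
$\frac{1}{-16320 + P{\left(-87,\left(-1\right) 52 \right)}} = \frac{1}{-16320 - 87 \left(1 - 52\right)} = \frac{1}{-16320 - -4437} = \frac{1}{-16320 + 4437} = \frac{1}{-11883} = - \frac{1}{11883}$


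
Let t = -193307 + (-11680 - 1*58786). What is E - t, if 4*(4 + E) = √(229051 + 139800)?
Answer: 263769 + √368851/4 ≈ 2.6392e+5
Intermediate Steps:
t = -263773 (t = -193307 + (-11680 - 58786) = -193307 - 70466 = -263773)
E = -4 + √368851/4 (E = -4 + √(229051 + 139800)/4 = -4 + √368851/4 ≈ 147.83)
E - t = (-4 + √368851/4) - 1*(-263773) = (-4 + √368851/4) + 263773 = 263769 + √368851/4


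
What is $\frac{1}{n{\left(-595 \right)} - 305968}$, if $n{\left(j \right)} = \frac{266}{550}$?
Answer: $- \frac{275}{84141067} \approx -3.2683 \cdot 10^{-6}$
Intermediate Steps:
$n{\left(j \right)} = \frac{133}{275}$ ($n{\left(j \right)} = 266 \cdot \frac{1}{550} = \frac{133}{275}$)
$\frac{1}{n{\left(-595 \right)} - 305968} = \frac{1}{\frac{133}{275} - 305968} = \frac{1}{- \frac{84141067}{275}} = - \frac{275}{84141067}$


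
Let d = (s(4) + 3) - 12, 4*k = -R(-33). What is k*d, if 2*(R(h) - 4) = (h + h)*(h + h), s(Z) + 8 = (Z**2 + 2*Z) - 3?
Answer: -2182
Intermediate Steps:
s(Z) = -11 + Z**2 + 2*Z (s(Z) = -8 + ((Z**2 + 2*Z) - 3) = -8 + (-3 + Z**2 + 2*Z) = -11 + Z**2 + 2*Z)
R(h) = 4 + 2*h**2 (R(h) = 4 + ((h + h)*(h + h))/2 = 4 + ((2*h)*(2*h))/2 = 4 + (4*h**2)/2 = 4 + 2*h**2)
k = -1091/2 (k = (-(4 + 2*(-33)**2))/4 = (-(4 + 2*1089))/4 = (-(4 + 2178))/4 = (-1*2182)/4 = (1/4)*(-2182) = -1091/2 ≈ -545.50)
d = 4 (d = ((-11 + 4**2 + 2*4) + 3) - 12 = ((-11 + 16 + 8) + 3) - 12 = (13 + 3) - 12 = 16 - 12 = 4)
k*d = -1091/2*4 = -2182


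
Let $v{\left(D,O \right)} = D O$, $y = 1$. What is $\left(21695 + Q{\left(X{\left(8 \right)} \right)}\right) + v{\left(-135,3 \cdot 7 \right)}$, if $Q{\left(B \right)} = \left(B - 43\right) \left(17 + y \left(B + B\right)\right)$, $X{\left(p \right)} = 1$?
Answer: $18062$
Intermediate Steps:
$Q{\left(B \right)} = \left(-43 + B\right) \left(17 + 2 B\right)$ ($Q{\left(B \right)} = \left(B - 43\right) \left(17 + 1 \left(B + B\right)\right) = \left(-43 + B\right) \left(17 + 1 \cdot 2 B\right) = \left(-43 + B\right) \left(17 + 2 B\right)$)
$\left(21695 + Q{\left(X{\left(8 \right)} \right)}\right) + v{\left(-135,3 \cdot 7 \right)} = \left(21695 - \left(800 - 2\right)\right) - 135 \cdot 3 \cdot 7 = \left(21695 - 798\right) - 2835 = 20897 - 2835 = 18062$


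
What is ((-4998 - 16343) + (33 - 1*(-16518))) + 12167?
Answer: 7377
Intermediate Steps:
((-4998 - 16343) + (33 - 1*(-16518))) + 12167 = (-21341 + (33 + 16518)) + 12167 = (-21341 + 16551) + 12167 = -4790 + 12167 = 7377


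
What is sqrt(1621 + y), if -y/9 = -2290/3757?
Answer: sqrt(79439191)/221 ≈ 40.330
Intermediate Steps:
y = 20610/3757 (y = -(-20610)/3757 = -9*(-2290/3757) = 20610/3757 ≈ 5.4858)
sqrt(1621 + y) = sqrt(1621 + 20610/3757) = sqrt(6110707/3757) = sqrt(79439191)/221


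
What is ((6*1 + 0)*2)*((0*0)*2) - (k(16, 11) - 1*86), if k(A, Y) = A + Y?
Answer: 59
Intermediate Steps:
((6*1 + 0)*2)*((0*0)*2) - (k(16, 11) - 1*86) = ((6*1 + 0)*2)*((0*0)*2) - ((16 + 11) - 1*86) = ((6 + 0)*2)*(0*2) - (27 - 86) = (6*2)*0 - 1*(-59) = 12*0 + 59 = 0 + 59 = 59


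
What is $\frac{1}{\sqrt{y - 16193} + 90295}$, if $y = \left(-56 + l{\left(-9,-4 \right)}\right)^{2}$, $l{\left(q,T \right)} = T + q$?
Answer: $\frac{90295}{8153198457} - \frac{2 i \sqrt{2858}}{8153198457} \approx 1.1075 \cdot 10^{-5} - 1.3114 \cdot 10^{-8} i$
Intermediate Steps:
$y = 4761$ ($y = \left(-56 - 13\right)^{2} = \left(-69\right)^{2} = 4761$)
$\frac{1}{\sqrt{y - 16193} + 90295} = \frac{1}{\sqrt{4761 - 16193} + 90295} = \frac{1}{\sqrt{-11432} + 90295} = \frac{1}{2 i \sqrt{2858} + 90295} = \frac{1}{90295 + 2 i \sqrt{2858}}$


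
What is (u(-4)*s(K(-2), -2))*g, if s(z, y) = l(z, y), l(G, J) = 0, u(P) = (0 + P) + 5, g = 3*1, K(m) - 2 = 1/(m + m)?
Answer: 0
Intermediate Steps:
K(m) = 2 + 1/(2*m) (K(m) = 2 + 1/(m + m) = 2 + 1/(2*m))
g = 3
u(P) = 5 + P (u(P) = P + 5 = 5 + P)
s(z, y) = 0
(u(-4)*s(K(-2), -2))*g = ((5 - 4)*0)*3 = (1*0)*3 = 0*3 = 0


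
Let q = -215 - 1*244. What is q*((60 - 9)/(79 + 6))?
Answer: -1377/5 ≈ -275.40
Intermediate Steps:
q = -459 (q = -215 - 244 = -459)
q*((60 - 9)/(79 + 6)) = -459*(60 - 9)/(79 + 6) = -23409/85 = -459*⅗ = -1377/5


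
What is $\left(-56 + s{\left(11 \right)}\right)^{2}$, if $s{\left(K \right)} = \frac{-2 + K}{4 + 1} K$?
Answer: $\frac{32761}{25} \approx 1310.4$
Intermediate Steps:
$s{\left(K \right)} = K \left(- \frac{2}{5} + \frac{K}{5}\right)$ ($s{\left(K \right)} = \frac{-2 + K}{5} K = \left(-2 + K\right) \frac{1}{5} K = \left(- \frac{2}{5} + \frac{K}{5}\right) K = K \left(- \frac{2}{5} + \frac{K}{5}\right)$)
$\left(-56 + s{\left(11 \right)}\right)^{2} = \left(-56 + \frac{1}{5} \cdot 11 \left(-2 + 11\right)\right)^{2} = \left(-56 + \frac{1}{5} \cdot 11 \cdot 9\right)^{2} = \left(-56 + \frac{99}{5}\right)^{2} = \left(- \frac{181}{5}\right)^{2} = \frac{32761}{25}$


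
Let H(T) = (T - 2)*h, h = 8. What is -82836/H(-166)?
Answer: 6903/112 ≈ 61.634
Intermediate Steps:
H(T) = -16 + 8*T (H(T) = (T - 2)*8 = (-2 + T)*8 = -16 + 8*T)
-82836/H(-166) = -82836/(-16 + 8*(-166)) = -82836/(-16 - 1328) = -82836/(-1344) = -82836*(-1/1344) = 6903/112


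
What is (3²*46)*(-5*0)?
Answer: 0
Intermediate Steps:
(3²*46)*(-5*0) = (9*46)*0 = 414*0 = 0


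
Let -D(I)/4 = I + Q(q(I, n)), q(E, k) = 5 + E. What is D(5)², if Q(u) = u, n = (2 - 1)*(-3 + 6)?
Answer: 3600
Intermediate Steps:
n = 3 (n = 1*3 = 3)
D(I) = -20 - 8*I (D(I) = -4*(I + (5 + I)) = -4*(5 + 2*I) = -20 - 8*I)
D(5)² = (-20 - 8*5)² = (-20 - 40)² = (-60)² = 3600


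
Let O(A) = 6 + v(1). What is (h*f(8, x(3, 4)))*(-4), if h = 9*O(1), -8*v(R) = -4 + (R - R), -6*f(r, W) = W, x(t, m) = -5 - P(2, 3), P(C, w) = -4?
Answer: -39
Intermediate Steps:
x(t, m) = -1 (x(t, m) = -5 - 1*(-4) = -5 + 4 = -1)
f(r, W) = -W/6
v(R) = ½ (v(R) = -(-4 + (R - R))/8 = -(-4 + 0)/8 = -⅛*(-4) = ½)
O(A) = 13/2 (O(A) = 6 + ½ = 13/2)
h = 117/2 (h = 9*(13/2) = 117/2 ≈ 58.500)
(h*f(8, x(3, 4)))*(-4) = (117*(-⅙*(-1))/2)*(-4) = ((117/2)*(⅙))*(-4) = (39/4)*(-4) = -39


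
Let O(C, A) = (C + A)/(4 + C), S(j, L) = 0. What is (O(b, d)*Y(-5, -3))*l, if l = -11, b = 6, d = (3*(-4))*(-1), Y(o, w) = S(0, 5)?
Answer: 0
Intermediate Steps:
Y(o, w) = 0
d = 12 (d = -12*(-1) = 12)
O(C, A) = (A + C)/(4 + C)
(O(b, d)*Y(-5, -3))*l = (((12 + 6)/(4 + 6))*0)*(-11) = ((18/10)*0)*(-11) = (((⅒)*18)*0)*(-11) = ((9/5)*0)*(-11) = 0*(-11) = 0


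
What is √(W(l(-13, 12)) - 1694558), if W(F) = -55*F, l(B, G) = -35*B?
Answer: I*√1719583 ≈ 1311.3*I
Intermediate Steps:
√(W(l(-13, 12)) - 1694558) = √(-(-1925)*(-13) - 1694558) = √(-55*455 - 1694558) = √(-25025 - 1694558) = √(-1719583) = I*√1719583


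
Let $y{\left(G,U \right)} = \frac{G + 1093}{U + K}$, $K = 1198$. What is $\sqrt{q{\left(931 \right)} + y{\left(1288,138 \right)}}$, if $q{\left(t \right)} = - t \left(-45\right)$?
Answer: $\frac{\sqrt{18695349734}}{668} \approx 204.69$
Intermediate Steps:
$q{\left(t \right)} = 45 t$
$y{\left(G,U \right)} = \frac{1093 + G}{1198 + U}$ ($y{\left(G,U \right)} = \frac{G + 1093}{U + 1198} = \frac{1093 + G}{1198 + U}$)
$\sqrt{q{\left(931 \right)} + y{\left(1288,138 \right)}} = \sqrt{45 \cdot 931 + \frac{1093 + 1288}{1198 + 138}} = \sqrt{41895 + \frac{1}{1336} \cdot 2381} = \sqrt{41895 + \frac{2381}{1336}} = \sqrt{\frac{55974101}{1336}} = \frac{\sqrt{18695349734}}{668}$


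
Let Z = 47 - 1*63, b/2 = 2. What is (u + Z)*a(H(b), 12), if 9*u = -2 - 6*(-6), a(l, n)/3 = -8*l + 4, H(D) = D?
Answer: 3080/3 ≈ 1026.7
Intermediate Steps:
b = 4 (b = 2*2 = 4)
Z = -16 (Z = 47 - 63 = -16)
a(l, n) = 12 - 24*l (a(l, n) = 3*(-8*l + 4) = 3*(4 - 8*l) = 12 - 24*l)
u = 34/9 (u = (-2 - 6*(-6))/9 = (-2 + 36)/9 = (⅑)*34 = 34/9 ≈ 3.7778)
(u + Z)*a(H(b), 12) = (34/9 - 16)*(12 - 24*4) = -110*(12 - 96)/9 = -110/9*(-84) = 3080/3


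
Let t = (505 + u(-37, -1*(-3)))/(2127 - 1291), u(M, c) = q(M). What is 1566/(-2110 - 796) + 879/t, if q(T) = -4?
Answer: 355778683/242651 ≈ 1466.2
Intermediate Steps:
u(M, c) = -4
t = 501/836 (t = (505 - 4)/(2127 - 1291) = 501/836 ≈ 0.59928)
1566/(-2110 - 796) + 879/t = 1566/(-2110 - 796) + 879/(501/836) = 1566/(-2906) + 879*(836/501) = 1566*(-1/2906) + 244948/167 = -783/1453 + 244948/167 = 355778683/242651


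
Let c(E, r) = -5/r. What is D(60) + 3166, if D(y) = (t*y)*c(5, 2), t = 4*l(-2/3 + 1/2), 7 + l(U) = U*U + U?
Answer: 22348/3 ≈ 7449.3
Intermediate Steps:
l(U) = -7 + U + U² (l(U) = -7 + (U*U + U) = -7 + (U² + U) = -7 + (U + U²) = -7 + U + U²)
t = -257/9 (t = 4*(-7 + (-2/3 + 1/2) + (-2/3 + 1/2)²) = 4*(-7 + (-2*⅓ + 1*(½)) + (-2*⅓ + 1*(½))²) = 4*(-7 + (-⅔ + ½) + (-⅔ + ½)²) = 4*(-7 - ⅙ + (-⅙)²) = 4*(-7 - ⅙ + 1/36) = 4*(-257/36) = -257/9 ≈ -28.556)
D(y) = 1285*y/18 (D(y) = (-257*y/9)*(-5/2) = (-257*y/9)*(-5*½) = -257*y/9*(-5/2) = 1285*y/18)
D(60) + 3166 = (1285/18)*60 + 3166 = 12850/3 + 3166 = 22348/3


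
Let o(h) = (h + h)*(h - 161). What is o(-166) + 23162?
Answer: 131726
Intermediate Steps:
o(h) = 2*h*(-161 + h) (o(h) = (2*h)*(-161 + h) = 2*h*(-161 + h))
o(-166) + 23162 = 2*(-166)*(-161 - 166) + 23162 = 2*(-166)*(-327) + 23162 = 108564 + 23162 = 131726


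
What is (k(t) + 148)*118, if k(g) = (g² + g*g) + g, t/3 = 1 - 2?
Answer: 19234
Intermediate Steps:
t = -3 (t = 3*(1 - 2) = 3*(-1) = -3)
k(g) = g + 2*g² (k(g) = (g² + g²) + g = 2*g² + g = g + 2*g²)
(k(t) + 148)*118 = (-3*(1 + 2*(-3)) + 148)*118 = (-3*(1 - 6) + 148)*118 = (-3*(-5) + 148)*118 = (15 + 148)*118 = 163*118 = 19234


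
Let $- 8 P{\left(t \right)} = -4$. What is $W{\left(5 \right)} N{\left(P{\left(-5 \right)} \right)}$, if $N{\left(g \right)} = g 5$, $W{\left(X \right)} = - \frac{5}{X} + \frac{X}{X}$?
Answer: $0$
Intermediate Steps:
$W{\left(X \right)} = 1 - \frac{5}{X}$ ($W{\left(X \right)} = - \frac{5}{X} + 1 = 1 - \frac{5}{X}$)
$P{\left(t \right)} = \frac{1}{2}$ ($P{\left(t \right)} = \left(- \frac{1}{8}\right) \left(-4\right) = \frac{1}{2}$)
$N{\left(g \right)} = 5 g$
$W{\left(5 \right)} N{\left(P{\left(-5 \right)} \right)} = \frac{-5 + 5}{5} \cdot 5 \cdot \frac{1}{2} = \frac{1}{5} \cdot 0 \cdot \frac{5}{2} = 0 \cdot \frac{5}{2} = 0$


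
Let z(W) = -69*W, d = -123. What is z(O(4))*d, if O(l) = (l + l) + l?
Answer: 101844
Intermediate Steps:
O(l) = 3*l (O(l) = 2*l + l = 3*l)
z(O(4))*d = -207*4*(-123) = -69*12*(-123) = -828*(-123) = 101844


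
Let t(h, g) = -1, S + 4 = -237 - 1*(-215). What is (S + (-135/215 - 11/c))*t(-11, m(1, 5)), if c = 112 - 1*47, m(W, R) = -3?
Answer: 74898/2795 ≈ 26.797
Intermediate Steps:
c = 65 (c = 112 - 47 = 65)
S = -26 (S = -4 + (-237 - 1*(-215)) = -4 + (-237 + 215) = -4 - 22 = -26)
(S + (-135/215 - 11/c))*t(-11, m(1, 5)) = (-26 + (-135/215 - 11/65))*(-1) = (-26 + (-135*1/215 - 11*1/65))*(-1) = (-26 + (-27/43 - 11/65))*(-1) = (-26 - 2228/2795)*(-1) = -74898/2795*(-1) = 74898/2795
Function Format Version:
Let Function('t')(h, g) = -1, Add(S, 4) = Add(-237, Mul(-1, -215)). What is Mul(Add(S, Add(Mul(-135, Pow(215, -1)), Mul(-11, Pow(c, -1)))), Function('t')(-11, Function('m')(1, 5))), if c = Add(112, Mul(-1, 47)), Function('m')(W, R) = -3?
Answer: Rational(74898, 2795) ≈ 26.797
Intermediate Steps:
c = 65 (c = Add(112, -47) = 65)
S = -26 (S = Add(-4, Add(-237, Mul(-1, -215))) = Add(-4, Add(-237, 215)) = Add(-4, -22) = -26)
Mul(Add(S, Add(Mul(-135, Pow(215, -1)), Mul(-11, Pow(c, -1)))), Function('t')(-11, Function('m')(1, 5))) = Mul(Add(-26, Add(Mul(-135, Pow(215, -1)), Mul(-11, Pow(65, -1)))), -1) = Mul(Add(-26, Add(Mul(-135, Rational(1, 215)), Mul(-11, Rational(1, 65)))), -1) = Mul(Add(-26, Add(Rational(-27, 43), Rational(-11, 65))), -1) = Mul(Add(-26, Rational(-2228, 2795)), -1) = Mul(Rational(-74898, 2795), -1) = Rational(74898, 2795)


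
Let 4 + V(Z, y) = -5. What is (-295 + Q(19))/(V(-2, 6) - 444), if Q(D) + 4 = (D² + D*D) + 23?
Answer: -446/453 ≈ -0.98455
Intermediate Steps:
V(Z, y) = -9 (V(Z, y) = -4 - 5 = -9)
Q(D) = 19 + 2*D² (Q(D) = -4 + ((D² + D*D) + 23) = -4 + ((D² + D²) + 23) = -4 + (2*D² + 23) = -4 + (23 + 2*D²) = 19 + 2*D²)
(-295 + Q(19))/(V(-2, 6) - 444) = (-295 + (19 + 2*19²))/(-9 - 444) = (-295 + (19 + 2*361))/(-453) = (-295 + (19 + 722))*(-1/453) = (-295 + 741)*(-1/453) = 446*(-1/453) = -446/453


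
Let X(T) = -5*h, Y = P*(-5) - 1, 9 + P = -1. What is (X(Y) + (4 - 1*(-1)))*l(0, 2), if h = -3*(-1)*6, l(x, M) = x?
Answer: 0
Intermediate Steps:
P = -10 (P = -9 - 1 = -10)
Y = 49 (Y = -10*(-5) - 1 = 50 - 1 = 49)
h = 18 (h = 3*6 = 18)
X(T) = -90 (X(T) = -5*18 = -90)
(X(Y) + (4 - 1*(-1)))*l(0, 2) = (-90 + (4 - 1*(-1)))*0 = (-90 + (4 + 1))*0 = (-90 + 5)*0 = -85*0 = 0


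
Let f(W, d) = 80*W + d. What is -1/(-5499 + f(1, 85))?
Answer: 1/5334 ≈ 0.00018748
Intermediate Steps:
f(W, d) = d + 80*W
-1/(-5499 + f(1, 85)) = -1/(-5499 + (85 + 80*1)) = -1/(-5499 + (85 + 80)) = -1/(-5499 + 165) = -1/(-5334) = -1*(-1/5334) = 1/5334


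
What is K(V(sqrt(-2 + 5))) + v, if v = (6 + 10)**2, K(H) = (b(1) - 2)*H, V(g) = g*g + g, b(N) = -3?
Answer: 241 - 5*sqrt(3) ≈ 232.34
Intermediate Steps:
V(g) = g + g**2 (V(g) = g**2 + g = g + g**2)
K(H) = -5*H (K(H) = (-3 - 2)*H = -5*H)
v = 256 (v = 16**2 = 256)
K(V(sqrt(-2 + 5))) + v = -5*sqrt(-2 + 5)*(1 + sqrt(-2 + 5)) + 256 = -5*sqrt(3)*(1 + sqrt(3)) + 256 = 256 - 5*sqrt(3)*(1 + sqrt(3))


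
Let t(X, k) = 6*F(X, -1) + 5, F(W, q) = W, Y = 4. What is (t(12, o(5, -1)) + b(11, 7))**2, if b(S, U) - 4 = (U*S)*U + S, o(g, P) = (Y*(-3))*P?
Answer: 398161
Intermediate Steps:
o(g, P) = -12*P (o(g, P) = (4*(-3))*P = -12*P)
b(S, U) = 4 + S + S*U**2 (b(S, U) = 4 + ((U*S)*U + S) = 4 + ((S*U)*U + S) = 4 + (S*U**2 + S) = 4 + (S + S*U**2) = 4 + S + S*U**2)
t(X, k) = 5 + 6*X (t(X, k) = 6*X + 5 = 5 + 6*X)
(t(12, o(5, -1)) + b(11, 7))**2 = ((5 + 6*12) + (4 + 11 + 11*7**2))**2 = ((5 + 72) + (4 + 11 + 11*49))**2 = (77 + (4 + 11 + 539))**2 = (77 + 554)**2 = 631**2 = 398161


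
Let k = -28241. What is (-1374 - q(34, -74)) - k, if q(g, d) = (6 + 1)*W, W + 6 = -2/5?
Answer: 134559/5 ≈ 26912.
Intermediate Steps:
W = -32/5 (W = -6 - 2/5 = -6 - 2*⅕ = -6 - ⅖ = -32/5 ≈ -6.4000)
q(g, d) = -224/5 (q(g, d) = (6 + 1)*(-32/5) = 7*(-32/5) = -224/5)
(-1374 - q(34, -74)) - k = (-1374 - 1*(-224/5)) - 1*(-28241) = (-1374 + 224/5) + 28241 = -6646/5 + 28241 = 134559/5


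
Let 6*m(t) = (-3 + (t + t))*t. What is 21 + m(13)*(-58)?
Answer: -8608/3 ≈ -2869.3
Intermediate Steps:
m(t) = t*(-3 + 2*t)/6 (m(t) = ((-3 + (t + t))*t)/6 = ((-3 + 2*t)*t)/6 = (t*(-3 + 2*t))/6 = t*(-3 + 2*t)/6)
21 + m(13)*(-58) = 21 + ((⅙)*13*(-3 + 2*13))*(-58) = 21 + ((⅙)*13*(-3 + 26))*(-58) = 21 + ((⅙)*13*23)*(-58) = 21 + (299/6)*(-58) = 21 - 8671/3 = -8608/3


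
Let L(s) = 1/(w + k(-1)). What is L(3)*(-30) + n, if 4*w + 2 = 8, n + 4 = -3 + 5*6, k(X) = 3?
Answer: 49/3 ≈ 16.333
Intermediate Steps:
n = 23 (n = -4 + (-3 + 5*6) = -4 + (-3 + 30) = -4 + 27 = 23)
w = 3/2 (w = -½ + (¼)*8 = -½ + 2 = 3/2 ≈ 1.5000)
L(s) = 2/9 (L(s) = 1/(3/2 + 3) = 1/(9/2) = 2/9)
L(3)*(-30) + n = (2/9)*(-30) + 23 = -20/3 + 23 = 49/3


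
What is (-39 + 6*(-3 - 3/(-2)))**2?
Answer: 2304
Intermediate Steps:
(-39 + 6*(-3 - 3/(-2)))**2 = (-39 + 6*(-3 - 3*(-1/2)))**2 = (-39 + 6*(-3 + 3/2))**2 = (-39 + 6*(-3/2))**2 = (-39 - 9)**2 = (-48)**2 = 2304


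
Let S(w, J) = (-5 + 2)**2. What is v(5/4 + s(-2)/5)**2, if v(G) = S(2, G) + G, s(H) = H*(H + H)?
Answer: 56169/400 ≈ 140.42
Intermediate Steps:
s(H) = 2*H**2 (s(H) = H*(2*H) = 2*H**2)
S(w, J) = 9 (S(w, J) = (-3)**2 = 9)
v(G) = 9 + G
v(5/4 + s(-2)/5)**2 = (9 + (5/4 + (2*(-2)**2)/5))**2 = (9 + (5*(1/4) + (2*4)*(1/5)))**2 = (9 + (5/4 + 8*(1/5)))**2 = (9 + (5/4 + 8/5))**2 = (9 + 57/20)**2 = (237/20)**2 = 56169/400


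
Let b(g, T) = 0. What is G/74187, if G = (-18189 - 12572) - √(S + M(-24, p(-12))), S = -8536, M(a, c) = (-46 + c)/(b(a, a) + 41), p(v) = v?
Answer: -30761/74187 - I*√14351394/3041667 ≈ -0.41464 - 0.0012455*I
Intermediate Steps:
M(a, c) = -46/41 + c/41 (M(a, c) = (-46 + c)/(0 + 41) = (-46 + c)/41 = (-46 + c)*(1/41) = -46/41 + c/41)
G = -30761 - I*√14351394/41 (G = (-18189 - 12572) - √(-8536 + (-46/41 + (1/41)*(-12))) = -30761 - √(-8536 + (-46/41 - 12/41)) = -30761 - √(-8536 - 58/41) = -30761 - √(-350034/41) = -30761 - I*√14351394/41 ≈ -30761.0 - 92.398*I)
G/74187 = (-30761 - I*√14351394/41)/74187 = (-30761 - I*√14351394/41)*(1/74187) = -30761/74187 - I*√14351394/3041667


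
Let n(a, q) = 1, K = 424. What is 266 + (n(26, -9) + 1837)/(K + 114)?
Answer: 72473/269 ≈ 269.42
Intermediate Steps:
266 + (n(26, -9) + 1837)/(K + 114) = 266 + (1 + 1837)/(424 + 114) = 266 + 1838/538 = 266 + 1838*(1/538) = 266 + 919/269 = 72473/269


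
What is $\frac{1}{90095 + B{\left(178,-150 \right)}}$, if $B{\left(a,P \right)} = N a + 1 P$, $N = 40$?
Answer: $\frac{1}{97065} \approx 1.0302 \cdot 10^{-5}$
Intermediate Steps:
$B{\left(a,P \right)} = P + 40 a$ ($B{\left(a,P \right)} = 40 a + 1 P = 40 a + P = P + 40 a$)
$\frac{1}{90095 + B{\left(178,-150 \right)}} = \frac{1}{90095 + \left(-150 + 40 \cdot 178\right)} = \frac{1}{90095 + \left(-150 + 7120\right)} = \frac{1}{90095 + 6970} = \frac{1}{97065}$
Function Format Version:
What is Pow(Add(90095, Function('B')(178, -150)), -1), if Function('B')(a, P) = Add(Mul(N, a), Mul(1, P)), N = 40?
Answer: Rational(1, 97065) ≈ 1.0302e-5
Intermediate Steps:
Function('B')(a, P) = Add(P, Mul(40, a)) (Function('B')(a, P) = Add(Mul(40, a), Mul(1, P)) = Add(Mul(40, a), P) = Add(P, Mul(40, a)))
Pow(Add(90095, Function('B')(178, -150)), -1) = Pow(Add(90095, Add(-150, Mul(40, 178))), -1) = Pow(Add(90095, Add(-150, 7120)), -1) = Pow(Add(90095, 6970), -1) = Pow(97065, -1) = Rational(1, 97065)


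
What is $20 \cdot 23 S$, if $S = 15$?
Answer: $6900$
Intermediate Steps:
$20 \cdot 23 S = 20 \cdot 23 \cdot 15 = 460 \cdot 15 = 6900$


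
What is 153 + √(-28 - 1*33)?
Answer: 153 + I*√61 ≈ 153.0 + 7.8102*I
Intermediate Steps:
153 + √(-28 - 1*33) = 153 + √(-28 - 33) = 153 + √(-61) = 153 + I*√61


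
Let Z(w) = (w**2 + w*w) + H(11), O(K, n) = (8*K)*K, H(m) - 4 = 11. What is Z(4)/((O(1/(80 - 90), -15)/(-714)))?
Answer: -419475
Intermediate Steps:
H(m) = 15 (H(m) = 4 + 11 = 15)
O(K, n) = 8*K**2
Z(w) = 15 + 2*w**2 (Z(w) = (w**2 + w*w) + 15 = (w**2 + w**2) + 15 = 2*w**2 + 15 = 15 + 2*w**2)
Z(4)/((O(1/(80 - 90), -15)/(-714))) = (15 + 2*4**2)/(((8*(1/(80 - 90))**2)/(-714))) = (15 + 2*16)/(((8*(1/(-10))**2)*(-1/714))) = (15 + 32)/(((8*(-1/10)**2)*(-1/714))) = 47/(((8*(1/100))*(-1/714))) = 47/(((2/25)*(-1/714))) = 47/(-1/8925) = 47*(-8925) = -419475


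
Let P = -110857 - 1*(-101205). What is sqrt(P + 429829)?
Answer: sqrt(420177) ≈ 648.21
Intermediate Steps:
P = -9652 (P = -110857 + 101205 = -9652)
sqrt(P + 429829) = sqrt(-9652 + 429829) = sqrt(420177)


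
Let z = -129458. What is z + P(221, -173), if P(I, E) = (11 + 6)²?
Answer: -129169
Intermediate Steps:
P(I, E) = 289 (P(I, E) = 17² = 289)
z + P(221, -173) = -129458 + 289 = -129169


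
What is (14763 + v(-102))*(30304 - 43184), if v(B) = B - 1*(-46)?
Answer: -189426160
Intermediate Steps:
v(B) = 46 + B (v(B) = B + 46 = 46 + B)
(14763 + v(-102))*(30304 - 43184) = (14763 + (46 - 102))*(30304 - 43184) = (14763 - 56)*(-12880) = 14707*(-12880) = -189426160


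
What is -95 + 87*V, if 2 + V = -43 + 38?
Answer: -704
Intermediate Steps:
V = -7 (V = -2 + (-43 + 38) = -2 - 5 = -7)
-95 + 87*V = -95 + 87*(-7) = -95 - 609 = -704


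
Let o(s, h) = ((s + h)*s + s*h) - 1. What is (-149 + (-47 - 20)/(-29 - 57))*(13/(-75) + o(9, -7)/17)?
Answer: 15598079/36550 ≈ 426.76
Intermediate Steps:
o(s, h) = -1 + h*s + s*(h + s) (o(s, h) = ((h + s)*s + h*s) - 1 = (s*(h + s) + h*s) - 1 = (h*s + s*(h + s)) - 1 = -1 + h*s + s*(h + s))
(-149 + (-47 - 20)/(-29 - 57))*(13/(-75) + o(9, -7)/17) = (-149 + (-47 - 20)/(-29 - 57))*(13/(-75) + (-1 + 9² + 2*(-7)*9)/17) = (-149 - 67/(-86))*(13*(-1/75) + (-1 + 81 - 126)*(1/17)) = (-149 - 67*(-1/86))*(-13/75 - 46*1/17) = (-149 + 67/86)*(-13/75 - 46/17) = -12747/86*(-3671/1275) = 15598079/36550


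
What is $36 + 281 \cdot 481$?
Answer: $135197$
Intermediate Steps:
$36 + 281 \cdot 481 = 36 + 135161 = 135197$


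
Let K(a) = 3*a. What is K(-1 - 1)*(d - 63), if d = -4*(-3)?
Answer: 306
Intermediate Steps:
d = 12
K(-1 - 1)*(d - 63) = (3*(-1 - 1))*(12 - 63) = (3*(-2))*(-51) = -6*(-51) = 306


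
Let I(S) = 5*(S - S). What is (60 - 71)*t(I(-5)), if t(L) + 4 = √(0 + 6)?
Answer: 44 - 11*√6 ≈ 17.056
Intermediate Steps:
I(S) = 0 (I(S) = 5*0 = 0)
t(L) = -4 + √6 (t(L) = -4 + √(0 + 6) = -4 + √6)
(60 - 71)*t(I(-5)) = (60 - 71)*(-4 + √6) = -11*(-4 + √6) = 44 - 11*√6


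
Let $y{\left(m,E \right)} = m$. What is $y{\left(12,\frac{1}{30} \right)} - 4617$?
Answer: $-4605$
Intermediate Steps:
$y{\left(12,\frac{1}{30} \right)} - 4617 = 12 - 4617 = -4605$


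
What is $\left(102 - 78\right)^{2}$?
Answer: $576$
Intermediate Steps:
$\left(102 - 78\right)^{2} = 24^{2} = 576$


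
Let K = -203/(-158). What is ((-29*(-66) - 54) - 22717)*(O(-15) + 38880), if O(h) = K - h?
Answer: -128179050341/158 ≈ -8.1126e+8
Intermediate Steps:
K = 203/158 (K = -203*(-1/158) = 203/158 ≈ 1.2848)
O(h) = 203/158 - h
((-29*(-66) - 54) - 22717)*(O(-15) + 38880) = ((-29*(-66) - 54) - 22717)*((203/158 - 1*(-15)) + 38880) = ((1914 - 54) - 22717)*((203/158 + 15) + 38880) = (1860 - 22717)*(2573/158 + 38880) = -20857*6145613/158 = -128179050341/158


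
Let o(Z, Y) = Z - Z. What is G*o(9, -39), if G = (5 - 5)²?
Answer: 0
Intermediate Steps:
G = 0 (G = 0² = 0)
o(Z, Y) = 0
G*o(9, -39) = 0*0 = 0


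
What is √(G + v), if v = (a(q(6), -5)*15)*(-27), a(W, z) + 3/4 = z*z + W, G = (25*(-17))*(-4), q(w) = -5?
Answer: I*√24385/2 ≈ 78.078*I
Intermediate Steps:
G = 1700 (G = -425*(-4) = 1700)
a(W, z) = -¾ + W + z² (a(W, z) = -¾ + (z*z + W) = -¾ + (z² + W) = -¾ + (W + z²) = -¾ + W + z²)
v = -31185/4 (v = ((-¾ - 5 + (-5)²)*15)*(-27) = ((-¾ - 5 + 25)*15)*(-27) = ((77/4)*15)*(-27) = (1155/4)*(-27) = -31185/4 ≈ -7796.3)
√(G + v) = √(1700 - 31185/4) = √(-24385/4) = I*√24385/2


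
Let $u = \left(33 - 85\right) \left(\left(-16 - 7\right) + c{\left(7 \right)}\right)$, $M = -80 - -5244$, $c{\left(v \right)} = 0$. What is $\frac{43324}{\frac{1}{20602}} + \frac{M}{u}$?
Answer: $\frac{266875754643}{299} \approx 8.9256 \cdot 10^{8}$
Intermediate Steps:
$M = 5164$ ($M = -80 + 5244 = 5164$)
$u = 1196$ ($u = \left(33 - 85\right) \left(\left(-16 - 7\right) + 0\right) = - 52 \left(-23 + 0\right) = \left(-52\right) \left(-23\right) = 1196$)
$\frac{43324}{\frac{1}{20602}} + \frac{M}{u} = \frac{43324}{\frac{1}{20602}} + \frac{5164}{1196} = 43324 \frac{1}{\frac{1}{20602}} + 5164 \cdot \frac{1}{1196} = 43324 \cdot 20602 + \frac{1291}{299} = 892561048 + \frac{1291}{299} = \frac{266875754643}{299}$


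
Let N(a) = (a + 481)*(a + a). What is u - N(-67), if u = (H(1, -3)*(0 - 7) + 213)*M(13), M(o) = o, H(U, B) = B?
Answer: 58518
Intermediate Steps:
N(a) = 2*a*(481 + a) (N(a) = (481 + a)*(2*a) = 2*a*(481 + a))
u = 3042 (u = (-3*(0 - 7) + 213)*13 = (-3*(-7) + 213)*13 = (21 + 213)*13 = 234*13 = 3042)
u - N(-67) = 3042 - 2*(-67)*(481 - 67) = 3042 - 2*(-67)*414 = 3042 - 1*(-55476) = 3042 + 55476 = 58518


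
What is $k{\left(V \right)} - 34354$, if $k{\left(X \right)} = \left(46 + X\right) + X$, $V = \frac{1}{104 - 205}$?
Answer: $- \frac{3465110}{101} \approx -34308.0$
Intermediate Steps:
$V = - \frac{1}{101}$ ($V = \frac{1}{-101} = - \frac{1}{101} \approx -0.009901$)
$k{\left(X \right)} = 46 + 2 X$
$k{\left(V \right)} - 34354 = \left(46 + 2 \left(- \frac{1}{101}\right)\right) - 34354 = \left(46 - \frac{2}{101}\right) - 34354 = \frac{4644}{101} - 34354 = - \frac{3465110}{101}$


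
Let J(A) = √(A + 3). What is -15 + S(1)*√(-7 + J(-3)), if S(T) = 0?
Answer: -15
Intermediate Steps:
J(A) = √(3 + A)
-15 + S(1)*√(-7 + J(-3)) = -15 + 0*√(-7 + √(3 - 3)) = -15 + 0*√(-7 + √0) = -15 + 0*√(-7 + 0) = -15 + 0*√(-7) = -15 + 0*(I*√7) = -15 + 0 = -15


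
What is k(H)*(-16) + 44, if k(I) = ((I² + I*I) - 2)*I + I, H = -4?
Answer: 2028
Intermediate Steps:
k(I) = I + I*(-2 + 2*I²) (k(I) = ((I² + I²) - 2)*I + I = (2*I² - 2)*I + I = (-2 + 2*I²)*I + I = I*(-2 + 2*I²) + I = I + I*(-2 + 2*I²))
k(H)*(-16) + 44 = (-1*(-4) + 2*(-4)³)*(-16) + 44 = (4 + 2*(-64))*(-16) + 44 = (4 - 128)*(-16) + 44 = -124*(-16) + 44 = 1984 + 44 = 2028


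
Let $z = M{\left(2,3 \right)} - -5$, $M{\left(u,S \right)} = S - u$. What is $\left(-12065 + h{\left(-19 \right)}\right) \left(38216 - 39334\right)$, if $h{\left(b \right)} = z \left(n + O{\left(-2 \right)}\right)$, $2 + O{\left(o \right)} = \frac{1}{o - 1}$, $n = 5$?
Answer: $13470782$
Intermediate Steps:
$O{\left(o \right)} = -2 + \frac{1}{-1 + o}$ ($O{\left(o \right)} = -2 + \frac{1}{o - 1} = -2 + \frac{1}{-1 + o}$)
$z = 6$ ($z = \left(3 - 2\right) - -5 = \left(3 - 2\right) + 5 = 1 + 5 = 6$)
$h{\left(b \right)} = 16$ ($h{\left(b \right)} = 6 \left(5 + \frac{3 - -4}{-1 - 2}\right) = 6 \left(5 + \frac{3 + 4}{-3}\right) = 6 \left(5 - \frac{7}{3}\right) = 6 \cdot \frac{8}{3} = 16$)
$\left(-12065 + h{\left(-19 \right)}\right) \left(38216 - 39334\right) = \left(-12065 + 16\right) \left(38216 - 39334\right) = \left(-12049\right) \left(-1118\right) = 13470782$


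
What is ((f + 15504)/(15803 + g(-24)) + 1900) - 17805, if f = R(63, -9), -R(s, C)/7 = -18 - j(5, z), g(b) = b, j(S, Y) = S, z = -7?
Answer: -250949330/15779 ≈ -15904.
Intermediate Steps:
R(s, C) = 161 (R(s, C) = -7*(-18 - 1*5) = -7*(-18 - 5) = -7*(-23) = 161)
f = 161
((f + 15504)/(15803 + g(-24)) + 1900) - 17805 = ((161 + 15504)/(15803 - 24) + 1900) - 17805 = (15665/15779 + 1900) - 17805 = 29995765/15779 - 17805 = -250949330/15779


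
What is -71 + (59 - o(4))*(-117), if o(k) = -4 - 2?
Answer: -7676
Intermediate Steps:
o(k) = -6
-71 + (59 - o(4))*(-117) = -71 + (59 - 1*(-6))*(-117) = -71 + (59 + 6)*(-117) = -71 + 65*(-117) = -71 - 7605 = -7676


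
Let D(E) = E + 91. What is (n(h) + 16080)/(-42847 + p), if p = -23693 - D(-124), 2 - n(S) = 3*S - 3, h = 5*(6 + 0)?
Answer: -2285/9501 ≈ -0.24050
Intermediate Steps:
D(E) = 91 + E
h = 30 (h = 5*6 = 30)
n(S) = 5 - 3*S (n(S) = 2 - (3*S - 3) = 2 - (-3 + 3*S) = 2 + (3 - 3*S) = 5 - 3*S)
p = -23660 (p = -23693 - (91 - 124) = -23693 - 1*(-33) = -23693 + 33 = -23660)
(n(h) + 16080)/(-42847 + p) = ((5 - 3*30) + 16080)/(-42847 - 23660) = ((5 - 90) + 16080)/(-66507) = (-85 + 16080)*(-1/66507) = 15995*(-1/66507) = -2285/9501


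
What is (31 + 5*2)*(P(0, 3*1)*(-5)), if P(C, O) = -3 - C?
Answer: 615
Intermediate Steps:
(31 + 5*2)*(P(0, 3*1)*(-5)) = (31 + 5*2)*((-3 - 1*0)*(-5)) = (31 + 10)*((-3 + 0)*(-5)) = 41*(-3*(-5)) = 41*15 = 615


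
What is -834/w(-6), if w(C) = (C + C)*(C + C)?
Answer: -139/24 ≈ -5.7917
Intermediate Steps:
w(C) = 4*C² (w(C) = (2*C)*(2*C) = 4*C²)
-834/w(-6) = -834/(4*(-6)²) = -834/(4*36) = -834/144 = -834*1/144 = -139/24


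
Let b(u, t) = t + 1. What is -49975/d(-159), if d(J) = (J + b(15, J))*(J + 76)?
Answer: -49975/26311 ≈ -1.8994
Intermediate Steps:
b(u, t) = 1 + t
d(J) = (1 + 2*J)*(76 + J) (d(J) = (J + (1 + J))*(J + 76) = (1 + 2*J)*(76 + J))
-49975/d(-159) = -49975/(76 + 2*(-159)² + 153*(-159)) = -49975/(76 + 2*25281 - 24327) = -49975/(76 + 50562 - 24327) = -49975/26311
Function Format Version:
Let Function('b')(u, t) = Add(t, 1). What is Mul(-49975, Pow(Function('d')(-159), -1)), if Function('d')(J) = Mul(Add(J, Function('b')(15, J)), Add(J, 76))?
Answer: Rational(-49975, 26311) ≈ -1.8994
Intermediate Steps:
Function('b')(u, t) = Add(1, t)
Function('d')(J) = Mul(Add(1, Mul(2, J)), Add(76, J)) (Function('d')(J) = Mul(Add(J, Add(1, J)), Add(J, 76)) = Mul(Add(1, Mul(2, J)), Add(76, J)))
Mul(-49975, Pow(Function('d')(-159), -1)) = Mul(-49975, Pow(Add(76, Mul(2, Pow(-159, 2)), Mul(153, -159)), -1)) = Mul(-49975, Pow(Add(76, Mul(2, 25281), -24327), -1)) = Mul(-49975, Pow(Add(76, 50562, -24327), -1)) = Mul(-49975, Pow(26311, -1)) = Mul(-49975, Rational(1, 26311)) = Rational(-49975, 26311)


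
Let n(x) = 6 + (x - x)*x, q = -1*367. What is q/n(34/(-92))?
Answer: -367/6 ≈ -61.167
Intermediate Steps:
q = -367
n(x) = 6 (n(x) = 6 + 0*x = 6 + 0 = 6)
q/n(34/(-92)) = -367/6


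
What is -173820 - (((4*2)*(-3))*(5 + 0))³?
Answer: 1554180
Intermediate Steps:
-173820 - (((4*2)*(-3))*(5 + 0))³ = -173820 - ((8*(-3))*5)³ = -173820 - (-24*5)³ = -173820 - 1*(-120)³ = -173820 - 1*(-1728000) = -173820 + 1728000 = 1554180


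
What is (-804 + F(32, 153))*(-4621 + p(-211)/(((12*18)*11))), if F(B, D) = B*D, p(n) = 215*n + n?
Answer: -18987624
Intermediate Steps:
p(n) = 216*n
(-804 + F(32, 153))*(-4621 + p(-211)/(((12*18)*11))) = (-804 + 32*153)*(-4621 + (216*(-211))/(((12*18)*11))) = (-804 + 4896)*(-4621 - 45576/(216*11)) = 4092*(-4621 - 45576/2376) = 4092*(-4621 - 45576*1/2376) = 4092*(-4621 - 211/11) = 4092*(-51042/11) = -18987624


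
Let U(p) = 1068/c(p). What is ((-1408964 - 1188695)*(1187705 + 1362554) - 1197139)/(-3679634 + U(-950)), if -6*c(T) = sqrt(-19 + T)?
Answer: 1968401381806674985310/1093331293118819 + 3537592171397880*I*sqrt(969)/1093331293118819 ≈ 1.8004e+6 + 100.72*I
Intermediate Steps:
c(T) = -sqrt(-19 + T)/6
U(p) = -6408/sqrt(-19 + p) (U(p) = 1068/((-sqrt(-19 + p)/6)) = 1068*(-6/sqrt(-19 + p)) = -6408/sqrt(-19 + p))
((-1408964 - 1188695)*(1187705 + 1362554) - 1197139)/(-3679634 + U(-950)) = ((-1408964 - 1188695)*(1187705 + 1362554) - 1197139)/(-3679634 - 6408/sqrt(-19 - 950)) = (-2597659*2550259 - 1197139)/(-3679634 - (-2136)*I*sqrt(969)/323) = (-6624703243681 - 1197139)/(-3679634 - (-2136)*I*sqrt(969)/323) = -6624704440820/(-3679634 + 2136*I*sqrt(969)/323)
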